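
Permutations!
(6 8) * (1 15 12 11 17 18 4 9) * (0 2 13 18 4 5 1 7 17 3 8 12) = (0 2 13 18 5 1 15)(3 8 6 12 11)(4 9 7 17) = [2, 15, 13, 8, 9, 1, 12, 17, 6, 7, 10, 3, 11, 18, 14, 0, 16, 4, 5]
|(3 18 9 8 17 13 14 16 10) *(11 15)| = 18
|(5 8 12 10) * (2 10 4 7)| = 7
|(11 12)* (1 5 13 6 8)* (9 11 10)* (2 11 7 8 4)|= 12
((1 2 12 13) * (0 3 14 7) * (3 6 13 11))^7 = (0 3 2 6 14 12 13 7 11 1)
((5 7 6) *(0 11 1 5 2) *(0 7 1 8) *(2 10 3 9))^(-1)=(0 8 11)(1 5)(2 9 3 10 6 7)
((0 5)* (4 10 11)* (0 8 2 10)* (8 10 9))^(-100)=((0 5 10 11 4)(2 9 8))^(-100)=(11)(2 8 9)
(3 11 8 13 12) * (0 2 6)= (0 2 6)(3 11 8 13 12)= [2, 1, 6, 11, 4, 5, 0, 7, 13, 9, 10, 8, 3, 12]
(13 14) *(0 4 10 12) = (0 4 10 12)(13 14) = [4, 1, 2, 3, 10, 5, 6, 7, 8, 9, 12, 11, 0, 14, 13]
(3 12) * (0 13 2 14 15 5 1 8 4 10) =[13, 8, 14, 12, 10, 1, 6, 7, 4, 9, 0, 11, 3, 2, 15, 5] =(0 13 2 14 15 5 1 8 4 10)(3 12)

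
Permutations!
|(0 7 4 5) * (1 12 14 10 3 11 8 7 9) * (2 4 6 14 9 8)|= |(0 8 7 6 14 10 3 11 2 4 5)(1 12 9)|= 33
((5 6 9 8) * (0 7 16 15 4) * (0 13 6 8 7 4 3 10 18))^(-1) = (0 18 10 3 15 16 7 9 6 13 4)(5 8)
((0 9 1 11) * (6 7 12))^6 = (12)(0 1)(9 11)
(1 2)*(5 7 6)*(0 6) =[6, 2, 1, 3, 4, 7, 5, 0] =(0 6 5 7)(1 2)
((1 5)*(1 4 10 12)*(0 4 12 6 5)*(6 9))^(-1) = ((0 4 10 9 6 5 12 1))^(-1) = (0 1 12 5 6 9 10 4)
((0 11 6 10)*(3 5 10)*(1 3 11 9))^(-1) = (0 10 5 3 1 9)(6 11)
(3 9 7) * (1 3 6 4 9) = (1 3)(4 9 7 6) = [0, 3, 2, 1, 9, 5, 4, 6, 8, 7]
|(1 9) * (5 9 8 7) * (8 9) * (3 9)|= |(1 3 9)(5 8 7)|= 3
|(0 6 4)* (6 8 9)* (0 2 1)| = |(0 8 9 6 4 2 1)| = 7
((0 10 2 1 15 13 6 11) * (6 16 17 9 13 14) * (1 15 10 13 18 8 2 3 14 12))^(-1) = (0 11 6 14 3 10 1 12 15 2 8 18 9 17 16 13)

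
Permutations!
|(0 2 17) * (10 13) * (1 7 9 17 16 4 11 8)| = 10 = |(0 2 16 4 11 8 1 7 9 17)(10 13)|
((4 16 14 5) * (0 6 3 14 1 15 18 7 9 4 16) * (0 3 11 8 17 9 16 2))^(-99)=((0 6 11 8 17 9 4 3 14 5 2)(1 15 18 7 16))^(-99)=(1 15 18 7 16)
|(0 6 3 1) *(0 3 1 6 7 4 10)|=12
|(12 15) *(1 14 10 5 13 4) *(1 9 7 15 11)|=|(1 14 10 5 13 4 9 7 15 12 11)|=11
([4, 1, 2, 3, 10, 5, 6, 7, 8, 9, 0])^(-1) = [10, 1, 2, 3, 0, 5, 6, 7, 8, 9, 4]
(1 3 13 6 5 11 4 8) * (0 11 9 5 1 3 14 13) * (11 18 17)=(0 18 17 11 4 8 3)(1 14 13 6)(5 9)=[18, 14, 2, 0, 8, 9, 1, 7, 3, 5, 10, 4, 12, 6, 13, 15, 16, 11, 17]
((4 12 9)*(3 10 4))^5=(12)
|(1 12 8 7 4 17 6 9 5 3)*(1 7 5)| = 10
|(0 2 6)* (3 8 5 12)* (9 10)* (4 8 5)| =|(0 2 6)(3 5 12)(4 8)(9 10)| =6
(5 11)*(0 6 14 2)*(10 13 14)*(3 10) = (0 6 3 10 13 14 2)(5 11) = [6, 1, 0, 10, 4, 11, 3, 7, 8, 9, 13, 5, 12, 14, 2]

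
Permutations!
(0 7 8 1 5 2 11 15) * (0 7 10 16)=(0 10 16)(1 5 2 11 15 7 8)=[10, 5, 11, 3, 4, 2, 6, 8, 1, 9, 16, 15, 12, 13, 14, 7, 0]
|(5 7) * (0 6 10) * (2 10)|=|(0 6 2 10)(5 7)|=4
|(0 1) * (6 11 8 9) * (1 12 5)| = |(0 12 5 1)(6 11 8 9)| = 4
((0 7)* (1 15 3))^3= (15)(0 7)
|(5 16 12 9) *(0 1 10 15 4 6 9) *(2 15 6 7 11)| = |(0 1 10 6 9 5 16 12)(2 15 4 7 11)| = 40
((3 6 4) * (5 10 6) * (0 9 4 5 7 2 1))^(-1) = (0 1 2 7 3 4 9)(5 6 10)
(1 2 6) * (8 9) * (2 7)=(1 7 2 6)(8 9)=[0, 7, 6, 3, 4, 5, 1, 2, 9, 8]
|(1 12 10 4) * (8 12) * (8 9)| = |(1 9 8 12 10 4)| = 6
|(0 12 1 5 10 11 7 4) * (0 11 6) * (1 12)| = 15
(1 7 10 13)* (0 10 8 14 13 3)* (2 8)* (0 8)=[10, 7, 0, 8, 4, 5, 6, 2, 14, 9, 3, 11, 12, 1, 13]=(0 10 3 8 14 13 1 7 2)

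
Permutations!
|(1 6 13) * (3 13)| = |(1 6 3 13)| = 4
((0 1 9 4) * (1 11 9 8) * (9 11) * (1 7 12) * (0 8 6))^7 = (0 6 1 12 7 8 4 9)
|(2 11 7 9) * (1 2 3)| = |(1 2 11 7 9 3)| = 6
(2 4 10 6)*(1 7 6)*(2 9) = (1 7 6 9 2 4 10) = [0, 7, 4, 3, 10, 5, 9, 6, 8, 2, 1]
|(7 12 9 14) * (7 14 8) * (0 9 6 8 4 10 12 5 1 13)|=11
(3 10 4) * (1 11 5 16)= (1 11 5 16)(3 10 4)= [0, 11, 2, 10, 3, 16, 6, 7, 8, 9, 4, 5, 12, 13, 14, 15, 1]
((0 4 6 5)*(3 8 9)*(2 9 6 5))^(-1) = (0 5 4)(2 6 8 3 9)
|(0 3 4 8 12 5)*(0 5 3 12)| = 5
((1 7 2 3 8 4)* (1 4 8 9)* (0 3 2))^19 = (0 7 1 9 3)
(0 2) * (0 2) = [0, 1, 2] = (2)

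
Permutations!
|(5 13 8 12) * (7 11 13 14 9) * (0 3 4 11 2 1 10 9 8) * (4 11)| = 20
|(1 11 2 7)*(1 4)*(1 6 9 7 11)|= 4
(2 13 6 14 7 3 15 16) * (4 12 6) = [0, 1, 13, 15, 12, 5, 14, 3, 8, 9, 10, 11, 6, 4, 7, 16, 2] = (2 13 4 12 6 14 7 3 15 16)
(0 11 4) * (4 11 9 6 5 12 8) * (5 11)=(0 9 6 11 5 12 8 4)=[9, 1, 2, 3, 0, 12, 11, 7, 4, 6, 10, 5, 8]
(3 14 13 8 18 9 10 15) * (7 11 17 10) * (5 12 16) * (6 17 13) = (3 14 6 17 10 15)(5 12 16)(7 11 13 8 18 9) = [0, 1, 2, 14, 4, 12, 17, 11, 18, 7, 15, 13, 16, 8, 6, 3, 5, 10, 9]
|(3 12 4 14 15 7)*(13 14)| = |(3 12 4 13 14 15 7)| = 7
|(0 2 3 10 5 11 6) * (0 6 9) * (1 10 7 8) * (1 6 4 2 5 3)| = 8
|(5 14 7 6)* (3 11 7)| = 6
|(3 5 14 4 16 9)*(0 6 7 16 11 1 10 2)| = |(0 6 7 16 9 3 5 14 4 11 1 10 2)| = 13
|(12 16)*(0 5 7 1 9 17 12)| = 8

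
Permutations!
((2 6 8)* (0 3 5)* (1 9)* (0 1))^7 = (0 5 9 3 1)(2 6 8) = ((0 3 5 1 9)(2 6 8))^7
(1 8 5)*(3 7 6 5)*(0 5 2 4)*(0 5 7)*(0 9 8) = (0 7 6 2 4 5 1)(3 9 8) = [7, 0, 4, 9, 5, 1, 2, 6, 3, 8]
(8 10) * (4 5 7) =(4 5 7)(8 10) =[0, 1, 2, 3, 5, 7, 6, 4, 10, 9, 8]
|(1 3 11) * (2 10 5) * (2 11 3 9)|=|(1 9 2 10 5 11)|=6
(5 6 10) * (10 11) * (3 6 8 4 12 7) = [0, 1, 2, 6, 12, 8, 11, 3, 4, 9, 5, 10, 7] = (3 6 11 10 5 8 4 12 7)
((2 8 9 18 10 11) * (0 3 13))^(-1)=(0 13 3)(2 11 10 18 9 8)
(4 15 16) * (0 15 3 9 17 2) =(0 15 16 4 3 9 17 2) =[15, 1, 0, 9, 3, 5, 6, 7, 8, 17, 10, 11, 12, 13, 14, 16, 4, 2]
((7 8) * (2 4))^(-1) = ((2 4)(7 8))^(-1) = (2 4)(7 8)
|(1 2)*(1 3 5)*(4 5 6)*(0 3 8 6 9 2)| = |(0 3 9 2 8 6 4 5 1)| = 9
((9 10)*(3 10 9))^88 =(10)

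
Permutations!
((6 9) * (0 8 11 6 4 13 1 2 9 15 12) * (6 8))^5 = ((0 6 15 12)(1 2 9 4 13)(8 11))^5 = (0 6 15 12)(8 11)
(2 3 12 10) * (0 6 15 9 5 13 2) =(0 6 15 9 5 13 2 3 12 10) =[6, 1, 3, 12, 4, 13, 15, 7, 8, 5, 0, 11, 10, 2, 14, 9]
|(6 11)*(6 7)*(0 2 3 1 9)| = |(0 2 3 1 9)(6 11 7)| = 15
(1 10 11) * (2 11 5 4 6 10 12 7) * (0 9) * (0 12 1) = (0 9 12 7 2 11)(4 6 10 5) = [9, 1, 11, 3, 6, 4, 10, 2, 8, 12, 5, 0, 7]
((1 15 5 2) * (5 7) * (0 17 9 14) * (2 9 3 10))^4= (0 2 5 17 1 9 3 15 14 10 7)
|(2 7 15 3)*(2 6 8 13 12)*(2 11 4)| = |(2 7 15 3 6 8 13 12 11 4)| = 10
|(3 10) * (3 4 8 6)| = 5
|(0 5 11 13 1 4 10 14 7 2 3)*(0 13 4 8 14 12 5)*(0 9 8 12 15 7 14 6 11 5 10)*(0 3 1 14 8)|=42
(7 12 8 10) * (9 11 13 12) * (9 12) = (7 12 8 10)(9 11 13) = [0, 1, 2, 3, 4, 5, 6, 12, 10, 11, 7, 13, 8, 9]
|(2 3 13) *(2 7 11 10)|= |(2 3 13 7 11 10)|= 6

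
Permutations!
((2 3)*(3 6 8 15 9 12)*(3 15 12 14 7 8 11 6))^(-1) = (2 3)(6 11)(7 14 9 15 12 8)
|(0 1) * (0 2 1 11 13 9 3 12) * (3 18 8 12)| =14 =|(0 11 13 9 18 8 12)(1 2)|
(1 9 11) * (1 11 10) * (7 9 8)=(11)(1 8 7 9 10)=[0, 8, 2, 3, 4, 5, 6, 9, 7, 10, 1, 11]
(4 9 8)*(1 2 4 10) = (1 2 4 9 8 10) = [0, 2, 4, 3, 9, 5, 6, 7, 10, 8, 1]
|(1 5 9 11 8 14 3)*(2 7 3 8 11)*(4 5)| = |(1 4 5 9 2 7 3)(8 14)| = 14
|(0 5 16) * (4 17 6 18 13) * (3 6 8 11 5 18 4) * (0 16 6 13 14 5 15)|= |(0 18 14 5 6 4 17 8 11 15)(3 13)|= 10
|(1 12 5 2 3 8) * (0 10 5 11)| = 9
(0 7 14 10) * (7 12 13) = [12, 1, 2, 3, 4, 5, 6, 14, 8, 9, 0, 11, 13, 7, 10] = (0 12 13 7 14 10)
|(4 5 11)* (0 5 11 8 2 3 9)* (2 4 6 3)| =|(0 5 8 4 11 6 3 9)| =8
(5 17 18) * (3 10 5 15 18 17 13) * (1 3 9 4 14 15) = (1 3 10 5 13 9 4 14 15 18) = [0, 3, 2, 10, 14, 13, 6, 7, 8, 4, 5, 11, 12, 9, 15, 18, 16, 17, 1]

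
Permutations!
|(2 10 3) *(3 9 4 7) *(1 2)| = |(1 2 10 9 4 7 3)| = 7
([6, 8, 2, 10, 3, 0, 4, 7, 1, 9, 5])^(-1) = (0 5 10 3 4 6)(1 8)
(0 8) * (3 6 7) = (0 8)(3 6 7) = [8, 1, 2, 6, 4, 5, 7, 3, 0]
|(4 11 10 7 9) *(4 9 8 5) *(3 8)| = 7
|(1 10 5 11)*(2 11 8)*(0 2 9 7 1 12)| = |(0 2 11 12)(1 10 5 8 9 7)| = 12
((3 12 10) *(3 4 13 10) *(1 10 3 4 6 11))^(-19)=(1 10 6 11)(3 12 4 13)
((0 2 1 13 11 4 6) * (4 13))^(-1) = (0 6 4 1 2)(11 13)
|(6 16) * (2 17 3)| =6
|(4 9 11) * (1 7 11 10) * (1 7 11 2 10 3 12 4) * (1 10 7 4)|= 14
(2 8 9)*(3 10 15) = [0, 1, 8, 10, 4, 5, 6, 7, 9, 2, 15, 11, 12, 13, 14, 3] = (2 8 9)(3 10 15)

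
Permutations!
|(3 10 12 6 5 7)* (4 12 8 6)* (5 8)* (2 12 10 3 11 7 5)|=4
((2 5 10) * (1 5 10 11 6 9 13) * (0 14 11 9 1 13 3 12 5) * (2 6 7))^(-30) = ((0 14 11 7 2 10 6 1)(3 12 5 9))^(-30) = (0 11 2 6)(1 14 7 10)(3 5)(9 12)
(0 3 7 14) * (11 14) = [3, 1, 2, 7, 4, 5, 6, 11, 8, 9, 10, 14, 12, 13, 0] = (0 3 7 11 14)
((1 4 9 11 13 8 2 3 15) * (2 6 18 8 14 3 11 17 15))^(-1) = (1 15 17 9 4)(2 3 14 13 11)(6 8 18)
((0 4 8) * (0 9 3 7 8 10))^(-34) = (0 10 4)(3 8)(7 9)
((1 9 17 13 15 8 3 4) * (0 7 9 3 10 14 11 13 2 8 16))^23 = ((0 7 9 17 2 8 10 14 11 13 15 16)(1 3 4))^23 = (0 16 15 13 11 14 10 8 2 17 9 7)(1 4 3)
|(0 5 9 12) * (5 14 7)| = 6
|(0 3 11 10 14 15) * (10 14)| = |(0 3 11 14 15)| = 5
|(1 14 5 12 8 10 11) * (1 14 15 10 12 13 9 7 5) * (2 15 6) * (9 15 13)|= 24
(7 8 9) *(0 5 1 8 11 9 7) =(0 5 1 8 7 11 9) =[5, 8, 2, 3, 4, 1, 6, 11, 7, 0, 10, 9]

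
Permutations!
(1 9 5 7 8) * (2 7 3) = [0, 9, 7, 2, 4, 3, 6, 8, 1, 5] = (1 9 5 3 2 7 8)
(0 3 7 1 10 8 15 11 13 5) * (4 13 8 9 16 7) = (0 3 4 13 5)(1 10 9 16 7)(8 15 11) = [3, 10, 2, 4, 13, 0, 6, 1, 15, 16, 9, 8, 12, 5, 14, 11, 7]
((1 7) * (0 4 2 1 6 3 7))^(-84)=((0 4 2 1)(3 7 6))^(-84)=(7)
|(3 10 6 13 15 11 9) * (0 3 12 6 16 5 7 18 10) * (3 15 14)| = |(0 15 11 9 12 6 13 14 3)(5 7 18 10 16)| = 45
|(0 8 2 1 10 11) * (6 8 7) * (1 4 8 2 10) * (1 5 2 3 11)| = 30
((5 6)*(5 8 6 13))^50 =(13)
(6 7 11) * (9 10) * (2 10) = (2 10 9)(6 7 11) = [0, 1, 10, 3, 4, 5, 7, 11, 8, 2, 9, 6]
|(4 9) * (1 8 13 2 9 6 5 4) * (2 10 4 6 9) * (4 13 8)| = 6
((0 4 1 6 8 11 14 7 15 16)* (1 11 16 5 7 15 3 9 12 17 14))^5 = ((0 4 11 1 6 8 16)(3 9 12 17 14 15 5 7))^5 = (0 8 1 4 16 6 11)(3 15 12 7 14 9 5 17)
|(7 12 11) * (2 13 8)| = 3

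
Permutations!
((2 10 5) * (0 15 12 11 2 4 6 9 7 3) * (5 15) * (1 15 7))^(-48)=(0 9 11 3 6 12 7 4 15 10 5 1 2)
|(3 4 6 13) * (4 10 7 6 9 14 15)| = 20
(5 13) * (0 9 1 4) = (0 9 1 4)(5 13) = [9, 4, 2, 3, 0, 13, 6, 7, 8, 1, 10, 11, 12, 5]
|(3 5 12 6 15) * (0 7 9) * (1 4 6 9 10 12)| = 30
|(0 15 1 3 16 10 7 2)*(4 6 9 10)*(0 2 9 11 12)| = |(0 15 1 3 16 4 6 11 12)(7 9 10)| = 9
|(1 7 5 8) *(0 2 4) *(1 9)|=15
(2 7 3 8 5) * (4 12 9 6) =(2 7 3 8 5)(4 12 9 6) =[0, 1, 7, 8, 12, 2, 4, 3, 5, 6, 10, 11, 9]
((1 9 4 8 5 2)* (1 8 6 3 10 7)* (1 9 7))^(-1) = ((1 7 9 4 6 3 10)(2 8 5))^(-1) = (1 10 3 6 4 9 7)(2 5 8)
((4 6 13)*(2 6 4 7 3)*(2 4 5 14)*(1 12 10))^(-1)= (1 10 12)(2 14 5 4 3 7 13 6)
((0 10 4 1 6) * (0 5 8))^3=((0 10 4 1 6 5 8))^3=(0 1 8 4 5 10 6)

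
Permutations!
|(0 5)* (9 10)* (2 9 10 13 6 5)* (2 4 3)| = 8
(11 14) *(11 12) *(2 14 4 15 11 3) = [0, 1, 14, 2, 15, 5, 6, 7, 8, 9, 10, 4, 3, 13, 12, 11] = (2 14 12 3)(4 15 11)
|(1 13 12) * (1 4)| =|(1 13 12 4)| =4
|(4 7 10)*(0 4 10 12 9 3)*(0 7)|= 4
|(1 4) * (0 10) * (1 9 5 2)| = 10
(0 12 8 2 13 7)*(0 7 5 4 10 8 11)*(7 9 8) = (0 12 11)(2 13 5 4 10 7 9 8) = [12, 1, 13, 3, 10, 4, 6, 9, 2, 8, 7, 0, 11, 5]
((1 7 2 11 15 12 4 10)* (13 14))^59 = ((1 7 2 11 15 12 4 10)(13 14))^59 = (1 11 4 7 15 10 2 12)(13 14)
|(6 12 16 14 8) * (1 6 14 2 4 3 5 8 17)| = |(1 6 12 16 2 4 3 5 8 14 17)| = 11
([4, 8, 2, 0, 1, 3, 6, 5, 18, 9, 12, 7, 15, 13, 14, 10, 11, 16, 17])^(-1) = [3, 4, 2, 5, 0, 7, 6, 11, 1, 9, 15, 16, 10, 13, 14, 12, 17, 18, 8]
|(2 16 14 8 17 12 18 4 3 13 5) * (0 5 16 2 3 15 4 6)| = 22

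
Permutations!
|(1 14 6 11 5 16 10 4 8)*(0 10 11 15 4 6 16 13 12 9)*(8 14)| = |(0 10 6 15 4 14 16 11 5 13 12 9)(1 8)| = 12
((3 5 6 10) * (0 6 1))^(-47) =((0 6 10 3 5 1))^(-47) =(0 6 10 3 5 1)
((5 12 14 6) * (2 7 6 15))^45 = (2 5 15 6 14 7 12)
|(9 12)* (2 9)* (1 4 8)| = 3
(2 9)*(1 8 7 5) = (1 8 7 5)(2 9) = [0, 8, 9, 3, 4, 1, 6, 5, 7, 2]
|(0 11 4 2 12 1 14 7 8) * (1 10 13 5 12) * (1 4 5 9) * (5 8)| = 24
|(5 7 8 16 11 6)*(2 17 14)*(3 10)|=6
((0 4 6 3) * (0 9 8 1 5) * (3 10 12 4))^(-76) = (12)(0 9 1)(3 8 5)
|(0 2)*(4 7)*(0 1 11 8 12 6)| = 14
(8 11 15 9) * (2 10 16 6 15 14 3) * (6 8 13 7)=[0, 1, 10, 2, 4, 5, 15, 6, 11, 13, 16, 14, 12, 7, 3, 9, 8]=(2 10 16 8 11 14 3)(6 15 9 13 7)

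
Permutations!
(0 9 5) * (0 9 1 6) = (0 1 6)(5 9) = [1, 6, 2, 3, 4, 9, 0, 7, 8, 5]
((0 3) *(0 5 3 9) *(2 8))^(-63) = (0 9)(2 8)(3 5)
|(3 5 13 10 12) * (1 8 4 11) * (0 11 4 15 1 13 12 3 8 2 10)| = 24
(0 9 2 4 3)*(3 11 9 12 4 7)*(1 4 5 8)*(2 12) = (0 2 7 3)(1 4 11 9 12 5 8) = [2, 4, 7, 0, 11, 8, 6, 3, 1, 12, 10, 9, 5]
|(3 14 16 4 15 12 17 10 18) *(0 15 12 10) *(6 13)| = |(0 15 10 18 3 14 16 4 12 17)(6 13)| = 10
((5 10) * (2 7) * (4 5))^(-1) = ((2 7)(4 5 10))^(-1) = (2 7)(4 10 5)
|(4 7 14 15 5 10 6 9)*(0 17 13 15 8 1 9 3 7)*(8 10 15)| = 70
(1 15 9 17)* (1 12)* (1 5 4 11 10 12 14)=[0, 15, 2, 3, 11, 4, 6, 7, 8, 17, 12, 10, 5, 13, 1, 9, 16, 14]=(1 15 9 17 14)(4 11 10 12 5)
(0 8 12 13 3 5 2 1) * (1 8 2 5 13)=[2, 0, 8, 13, 4, 5, 6, 7, 12, 9, 10, 11, 1, 3]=(0 2 8 12 1)(3 13)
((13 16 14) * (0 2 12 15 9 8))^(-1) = ((0 2 12 15 9 8)(13 16 14))^(-1) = (0 8 9 15 12 2)(13 14 16)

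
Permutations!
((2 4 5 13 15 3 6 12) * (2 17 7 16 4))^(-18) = ((3 6 12 17 7 16 4 5 13 15))^(-18) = (3 12 7 4 13)(5 15 6 17 16)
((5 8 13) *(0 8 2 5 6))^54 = ((0 8 13 6)(2 5))^54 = (0 13)(6 8)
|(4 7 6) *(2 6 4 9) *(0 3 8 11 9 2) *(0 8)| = 6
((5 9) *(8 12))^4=((5 9)(8 12))^4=(12)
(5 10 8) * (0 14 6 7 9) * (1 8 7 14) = [1, 8, 2, 3, 4, 10, 14, 9, 5, 0, 7, 11, 12, 13, 6] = (0 1 8 5 10 7 9)(6 14)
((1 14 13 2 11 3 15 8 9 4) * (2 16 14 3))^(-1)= ((1 3 15 8 9 4)(2 11)(13 16 14))^(-1)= (1 4 9 8 15 3)(2 11)(13 14 16)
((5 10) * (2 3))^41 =((2 3)(5 10))^41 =(2 3)(5 10)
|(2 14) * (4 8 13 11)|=4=|(2 14)(4 8 13 11)|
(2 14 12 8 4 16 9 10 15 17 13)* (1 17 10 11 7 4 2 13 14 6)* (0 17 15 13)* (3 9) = (0 17 14 12 8 2 6 1 15 10 13)(3 9 11 7 4 16) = [17, 15, 6, 9, 16, 5, 1, 4, 2, 11, 13, 7, 8, 0, 12, 10, 3, 14]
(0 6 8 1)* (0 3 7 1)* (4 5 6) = (0 4 5 6 8)(1 3 7) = [4, 3, 2, 7, 5, 6, 8, 1, 0]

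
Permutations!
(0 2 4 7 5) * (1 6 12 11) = [2, 6, 4, 3, 7, 0, 12, 5, 8, 9, 10, 1, 11] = (0 2 4 7 5)(1 6 12 11)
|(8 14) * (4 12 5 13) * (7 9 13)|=|(4 12 5 7 9 13)(8 14)|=6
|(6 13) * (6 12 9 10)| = 5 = |(6 13 12 9 10)|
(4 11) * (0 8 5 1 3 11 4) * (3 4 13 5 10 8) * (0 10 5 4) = [3, 0, 2, 11, 13, 1, 6, 7, 5, 9, 8, 10, 12, 4] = (0 3 11 10 8 5 1)(4 13)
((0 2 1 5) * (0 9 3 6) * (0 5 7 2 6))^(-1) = ((0 6 5 9 3)(1 7 2))^(-1) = (0 3 9 5 6)(1 2 7)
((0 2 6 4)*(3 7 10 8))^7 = (0 4 6 2)(3 8 10 7)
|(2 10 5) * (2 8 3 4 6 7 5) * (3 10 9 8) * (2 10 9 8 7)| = |(10)(2 8 9 7 5 3 4 6)| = 8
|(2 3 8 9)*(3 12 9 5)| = 3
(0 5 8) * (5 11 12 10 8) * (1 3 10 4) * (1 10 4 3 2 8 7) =(0 11 12 3 4 10 7 1 2 8) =[11, 2, 8, 4, 10, 5, 6, 1, 0, 9, 7, 12, 3]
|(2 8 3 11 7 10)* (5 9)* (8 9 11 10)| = |(2 9 5 11 7 8 3 10)| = 8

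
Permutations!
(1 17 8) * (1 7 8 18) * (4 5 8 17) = (1 4 5 8 7 17 18) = [0, 4, 2, 3, 5, 8, 6, 17, 7, 9, 10, 11, 12, 13, 14, 15, 16, 18, 1]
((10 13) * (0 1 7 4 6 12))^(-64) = (13)(0 7 6)(1 4 12) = ((0 1 7 4 6 12)(10 13))^(-64)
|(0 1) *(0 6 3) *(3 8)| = 5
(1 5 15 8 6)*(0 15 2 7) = [15, 5, 7, 3, 4, 2, 1, 0, 6, 9, 10, 11, 12, 13, 14, 8] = (0 15 8 6 1 5 2 7)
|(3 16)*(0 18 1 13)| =4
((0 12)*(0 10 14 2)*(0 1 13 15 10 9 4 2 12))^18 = (15)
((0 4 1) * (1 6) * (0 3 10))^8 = ((0 4 6 1 3 10))^8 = (0 6 3)(1 10 4)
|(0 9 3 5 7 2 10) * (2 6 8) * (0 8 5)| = 3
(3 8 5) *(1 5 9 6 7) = (1 5 3 8 9 6 7) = [0, 5, 2, 8, 4, 3, 7, 1, 9, 6]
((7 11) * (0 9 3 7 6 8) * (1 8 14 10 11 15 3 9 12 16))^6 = (0 12 16 1 8)(6 10)(11 14)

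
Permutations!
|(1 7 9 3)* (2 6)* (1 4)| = 10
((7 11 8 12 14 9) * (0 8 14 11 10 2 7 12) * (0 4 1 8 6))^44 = ((0 6)(1 8 4)(2 7 10)(9 12 11 14))^44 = (14)(1 4 8)(2 10 7)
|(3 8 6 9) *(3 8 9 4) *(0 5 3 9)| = |(0 5 3)(4 9 8 6)| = 12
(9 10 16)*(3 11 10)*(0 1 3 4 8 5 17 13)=(0 1 3 11 10 16 9 4 8 5 17 13)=[1, 3, 2, 11, 8, 17, 6, 7, 5, 4, 16, 10, 12, 0, 14, 15, 9, 13]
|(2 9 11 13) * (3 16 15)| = |(2 9 11 13)(3 16 15)| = 12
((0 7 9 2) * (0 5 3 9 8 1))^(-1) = (0 1 8 7)(2 9 3 5) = ((0 7 8 1)(2 5 3 9))^(-1)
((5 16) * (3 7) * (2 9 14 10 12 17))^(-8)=((2 9 14 10 12 17)(3 7)(5 16))^(-8)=(2 12 14)(9 17 10)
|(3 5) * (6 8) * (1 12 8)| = 4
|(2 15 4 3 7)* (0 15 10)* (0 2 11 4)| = |(0 15)(2 10)(3 7 11 4)| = 4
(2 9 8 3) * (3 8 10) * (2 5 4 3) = (2 9 10)(3 5 4) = [0, 1, 9, 5, 3, 4, 6, 7, 8, 10, 2]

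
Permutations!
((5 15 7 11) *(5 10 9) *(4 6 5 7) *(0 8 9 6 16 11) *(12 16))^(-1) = ((0 8 9 7)(4 12 16 11 10 6 5 15))^(-1) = (0 7 9 8)(4 15 5 6 10 11 16 12)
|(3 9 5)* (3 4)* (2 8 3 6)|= 7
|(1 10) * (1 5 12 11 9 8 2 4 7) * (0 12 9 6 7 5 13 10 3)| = 70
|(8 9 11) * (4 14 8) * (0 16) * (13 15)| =10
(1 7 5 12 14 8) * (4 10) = (1 7 5 12 14 8)(4 10) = [0, 7, 2, 3, 10, 12, 6, 5, 1, 9, 4, 11, 14, 13, 8]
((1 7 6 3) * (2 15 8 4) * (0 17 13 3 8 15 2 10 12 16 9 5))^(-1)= (0 5 9 16 12 10 4 8 6 7 1 3 13 17)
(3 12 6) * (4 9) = (3 12 6)(4 9) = [0, 1, 2, 12, 9, 5, 3, 7, 8, 4, 10, 11, 6]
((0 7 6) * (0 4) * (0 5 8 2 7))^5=(2 8 5 4 6 7)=((2 7 6 4 5 8))^5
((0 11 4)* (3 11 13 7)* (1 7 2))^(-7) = ((0 13 2 1 7 3 11 4))^(-7) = (0 13 2 1 7 3 11 4)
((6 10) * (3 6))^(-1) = (3 10 6)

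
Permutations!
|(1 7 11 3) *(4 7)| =5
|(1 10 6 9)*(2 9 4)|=6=|(1 10 6 4 2 9)|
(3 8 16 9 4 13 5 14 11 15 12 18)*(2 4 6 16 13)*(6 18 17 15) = (2 4)(3 8 13 5 14 11 6 16 9 18)(12 17 15) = [0, 1, 4, 8, 2, 14, 16, 7, 13, 18, 10, 6, 17, 5, 11, 12, 9, 15, 3]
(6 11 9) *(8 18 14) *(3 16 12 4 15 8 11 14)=(3 16 12 4 15 8 18)(6 14 11 9)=[0, 1, 2, 16, 15, 5, 14, 7, 18, 6, 10, 9, 4, 13, 11, 8, 12, 17, 3]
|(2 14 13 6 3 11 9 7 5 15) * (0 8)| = |(0 8)(2 14 13 6 3 11 9 7 5 15)| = 10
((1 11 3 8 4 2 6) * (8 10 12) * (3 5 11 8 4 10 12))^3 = (1 3 2 8 12 6 10 4)(5 11)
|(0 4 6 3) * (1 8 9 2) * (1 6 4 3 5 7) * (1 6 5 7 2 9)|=|(9)(0 3)(1 8)(2 5)(6 7)|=2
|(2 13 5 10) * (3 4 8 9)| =|(2 13 5 10)(3 4 8 9)| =4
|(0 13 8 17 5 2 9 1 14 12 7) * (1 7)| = 24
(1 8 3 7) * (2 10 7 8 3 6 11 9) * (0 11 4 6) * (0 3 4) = (0 11 9 2 10 7 1 4 6)(3 8) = [11, 4, 10, 8, 6, 5, 0, 1, 3, 2, 7, 9]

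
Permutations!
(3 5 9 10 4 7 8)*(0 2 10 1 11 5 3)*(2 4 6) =[4, 11, 10, 3, 7, 9, 2, 8, 0, 1, 6, 5] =(0 4 7 8)(1 11 5 9)(2 10 6)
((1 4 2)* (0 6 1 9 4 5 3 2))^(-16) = (9)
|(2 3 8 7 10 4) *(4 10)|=5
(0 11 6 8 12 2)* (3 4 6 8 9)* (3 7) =[11, 1, 0, 4, 6, 5, 9, 3, 12, 7, 10, 8, 2] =(0 11 8 12 2)(3 4 6 9 7)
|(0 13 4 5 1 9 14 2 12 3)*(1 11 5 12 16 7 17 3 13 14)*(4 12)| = 14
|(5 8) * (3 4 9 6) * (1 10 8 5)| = 12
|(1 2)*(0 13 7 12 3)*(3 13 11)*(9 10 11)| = |(0 9 10 11 3)(1 2)(7 12 13)| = 30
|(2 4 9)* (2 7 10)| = 5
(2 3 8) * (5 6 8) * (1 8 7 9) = (1 8 2 3 5 6 7 9) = [0, 8, 3, 5, 4, 6, 7, 9, 2, 1]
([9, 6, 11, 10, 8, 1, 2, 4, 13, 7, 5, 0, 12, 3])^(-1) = (0 11 2 6 1 5 10 3 13 8 4 7 9)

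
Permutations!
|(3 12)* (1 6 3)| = 4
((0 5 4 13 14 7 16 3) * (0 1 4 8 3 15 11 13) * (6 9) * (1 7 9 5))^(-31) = (0 4 1)(3 16 11 14 6 8 7 15 13 9 5)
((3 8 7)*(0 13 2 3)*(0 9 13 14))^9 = ((0 14)(2 3 8 7 9 13))^9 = (0 14)(2 7)(3 9)(8 13)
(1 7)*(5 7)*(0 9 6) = (0 9 6)(1 5 7) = [9, 5, 2, 3, 4, 7, 0, 1, 8, 6]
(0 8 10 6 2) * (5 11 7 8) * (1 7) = (0 5 11 1 7 8 10 6 2) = [5, 7, 0, 3, 4, 11, 2, 8, 10, 9, 6, 1]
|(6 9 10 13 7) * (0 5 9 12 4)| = |(0 5 9 10 13 7 6 12 4)| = 9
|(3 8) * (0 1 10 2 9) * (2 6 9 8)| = |(0 1 10 6 9)(2 8 3)| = 15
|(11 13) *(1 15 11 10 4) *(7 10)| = 7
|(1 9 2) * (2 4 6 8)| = 6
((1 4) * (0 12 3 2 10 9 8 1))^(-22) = ((0 12 3 2 10 9 8 1 4))^(-22) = (0 9 12 8 3 1 2 4 10)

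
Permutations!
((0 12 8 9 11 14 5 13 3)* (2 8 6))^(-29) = ((0 12 6 2 8 9 11 14 5 13 3))^(-29) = (0 8 5 12 9 13 6 11 3 2 14)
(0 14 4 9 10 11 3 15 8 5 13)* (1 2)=(0 14 4 9 10 11 3 15 8 5 13)(1 2)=[14, 2, 1, 15, 9, 13, 6, 7, 5, 10, 11, 3, 12, 0, 4, 8]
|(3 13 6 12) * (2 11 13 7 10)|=|(2 11 13 6 12 3 7 10)|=8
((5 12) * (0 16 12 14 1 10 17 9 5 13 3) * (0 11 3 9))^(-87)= ((0 16 12 13 9 5 14 1 10 17)(3 11))^(-87)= (0 13 14 17 12 5 10 16 9 1)(3 11)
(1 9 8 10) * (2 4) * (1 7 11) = (1 9 8 10 7 11)(2 4) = [0, 9, 4, 3, 2, 5, 6, 11, 10, 8, 7, 1]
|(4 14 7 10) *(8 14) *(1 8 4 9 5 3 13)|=|(1 8 14 7 10 9 5 3 13)|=9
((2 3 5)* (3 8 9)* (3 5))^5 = ((2 8 9 5))^5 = (2 8 9 5)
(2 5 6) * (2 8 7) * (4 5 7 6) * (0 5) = [5, 1, 7, 3, 0, 4, 8, 2, 6] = (0 5 4)(2 7)(6 8)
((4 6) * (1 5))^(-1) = (1 5)(4 6)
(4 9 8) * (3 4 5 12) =(3 4 9 8 5 12) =[0, 1, 2, 4, 9, 12, 6, 7, 5, 8, 10, 11, 3]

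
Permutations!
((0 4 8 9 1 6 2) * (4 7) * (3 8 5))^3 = (0 5 9 2 4 8 6 7 3 1)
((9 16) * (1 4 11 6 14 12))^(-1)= (1 12 14 6 11 4)(9 16)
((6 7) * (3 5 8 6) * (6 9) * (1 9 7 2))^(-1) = (1 2 6 9)(3 7 8 5)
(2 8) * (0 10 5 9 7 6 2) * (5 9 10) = (0 5 10 9 7 6 2 8) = [5, 1, 8, 3, 4, 10, 2, 6, 0, 7, 9]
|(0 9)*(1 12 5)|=6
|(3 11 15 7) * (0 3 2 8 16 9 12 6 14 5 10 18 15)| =|(0 3 11)(2 8 16 9 12 6 14 5 10 18 15 7)| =12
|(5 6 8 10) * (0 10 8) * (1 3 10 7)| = |(0 7 1 3 10 5 6)| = 7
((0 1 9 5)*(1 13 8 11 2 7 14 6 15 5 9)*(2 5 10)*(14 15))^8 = ((0 13 8 11 5)(2 7 15 10)(6 14))^8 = (15)(0 11 13 5 8)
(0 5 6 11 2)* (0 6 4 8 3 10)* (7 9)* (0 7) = [5, 1, 6, 10, 8, 4, 11, 9, 3, 0, 7, 2] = (0 5 4 8 3 10 7 9)(2 6 11)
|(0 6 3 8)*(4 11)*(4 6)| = 6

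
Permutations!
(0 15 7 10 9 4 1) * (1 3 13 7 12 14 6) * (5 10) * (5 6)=(0 15 12 14 5 10 9 4 3 13 7 6 1)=[15, 0, 2, 13, 3, 10, 1, 6, 8, 4, 9, 11, 14, 7, 5, 12]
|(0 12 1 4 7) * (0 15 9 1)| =|(0 12)(1 4 7 15 9)| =10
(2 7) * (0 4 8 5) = [4, 1, 7, 3, 8, 0, 6, 2, 5] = (0 4 8 5)(2 7)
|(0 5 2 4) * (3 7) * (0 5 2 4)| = |(0 2)(3 7)(4 5)| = 2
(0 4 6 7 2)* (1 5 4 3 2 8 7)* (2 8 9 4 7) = [3, 5, 0, 8, 6, 7, 1, 9, 2, 4] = (0 3 8 2)(1 5 7 9 4 6)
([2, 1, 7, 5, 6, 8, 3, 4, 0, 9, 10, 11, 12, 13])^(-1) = (13)(0 8 5 3 6 4 7 2)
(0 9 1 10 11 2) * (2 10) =[9, 2, 0, 3, 4, 5, 6, 7, 8, 1, 11, 10] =(0 9 1 2)(10 11)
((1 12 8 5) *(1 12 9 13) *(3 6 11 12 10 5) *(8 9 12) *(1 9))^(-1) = (1 12)(3 8 11 6)(5 10)(9 13)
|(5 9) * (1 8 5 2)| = 5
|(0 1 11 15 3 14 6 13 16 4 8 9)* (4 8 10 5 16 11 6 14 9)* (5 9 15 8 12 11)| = |(0 1 6 13 5 16 12 11 8 4 10 9)(3 15)| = 12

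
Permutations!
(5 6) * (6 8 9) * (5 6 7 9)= [0, 1, 2, 3, 4, 8, 6, 9, 5, 7]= (5 8)(7 9)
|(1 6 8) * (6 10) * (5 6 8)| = |(1 10 8)(5 6)| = 6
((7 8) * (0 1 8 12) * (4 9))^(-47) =((0 1 8 7 12)(4 9))^(-47) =(0 7 1 12 8)(4 9)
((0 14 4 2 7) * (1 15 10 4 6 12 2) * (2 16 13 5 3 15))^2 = (0 6 16 5 15 4 2)(1 7 14 12 13 3 10) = ((0 14 6 12 16 13 5 3 15 10 4 1 2 7))^2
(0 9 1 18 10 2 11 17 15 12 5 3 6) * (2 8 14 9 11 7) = (0 11 17 15 12 5 3 6)(1 18 10 8 14 9)(2 7) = [11, 18, 7, 6, 4, 3, 0, 2, 14, 1, 8, 17, 5, 13, 9, 12, 16, 15, 10]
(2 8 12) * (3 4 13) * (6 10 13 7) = (2 8 12)(3 4 7 6 10 13) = [0, 1, 8, 4, 7, 5, 10, 6, 12, 9, 13, 11, 2, 3]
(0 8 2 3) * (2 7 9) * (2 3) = (0 8 7 9 3) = [8, 1, 2, 0, 4, 5, 6, 9, 7, 3]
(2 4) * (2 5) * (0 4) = (0 4 5 2) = [4, 1, 0, 3, 5, 2]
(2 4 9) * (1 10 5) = [0, 10, 4, 3, 9, 1, 6, 7, 8, 2, 5] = (1 10 5)(2 4 9)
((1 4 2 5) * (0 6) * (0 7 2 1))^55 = (7)(1 4)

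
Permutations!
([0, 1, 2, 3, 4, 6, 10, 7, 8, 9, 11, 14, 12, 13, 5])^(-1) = [0, 1, 2, 3, 4, 14, 5, 7, 8, 9, 6, 10, 12, 13, 11]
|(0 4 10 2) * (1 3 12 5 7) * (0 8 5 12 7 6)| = |(12)(0 4 10 2 8 5 6)(1 3 7)| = 21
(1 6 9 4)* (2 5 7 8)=[0, 6, 5, 3, 1, 7, 9, 8, 2, 4]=(1 6 9 4)(2 5 7 8)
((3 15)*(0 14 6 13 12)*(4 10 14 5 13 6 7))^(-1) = (0 12 13 5)(3 15)(4 7 14 10)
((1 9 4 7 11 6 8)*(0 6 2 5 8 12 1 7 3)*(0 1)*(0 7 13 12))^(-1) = ((0 6)(1 9 4 3)(2 5 8 13 12 7 11))^(-1) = (0 6)(1 3 4 9)(2 11 7 12 13 8 5)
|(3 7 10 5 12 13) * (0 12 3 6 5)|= 8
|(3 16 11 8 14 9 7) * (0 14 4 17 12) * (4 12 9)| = |(0 14 4 17 9 7 3 16 11 8 12)| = 11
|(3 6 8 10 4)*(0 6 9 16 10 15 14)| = 5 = |(0 6 8 15 14)(3 9 16 10 4)|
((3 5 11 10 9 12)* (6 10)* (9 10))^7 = (3 5 11 6 9 12) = ((3 5 11 6 9 12))^7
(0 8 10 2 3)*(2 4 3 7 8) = (0 2 7 8 10 4 3) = [2, 1, 7, 0, 3, 5, 6, 8, 10, 9, 4]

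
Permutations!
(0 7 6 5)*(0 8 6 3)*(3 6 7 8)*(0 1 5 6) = (0 8 7)(1 5 3) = [8, 5, 2, 1, 4, 3, 6, 0, 7]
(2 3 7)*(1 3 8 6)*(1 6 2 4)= (1 3 7 4)(2 8)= [0, 3, 8, 7, 1, 5, 6, 4, 2]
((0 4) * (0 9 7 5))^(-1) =((0 4 9 7 5))^(-1) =(0 5 7 9 4)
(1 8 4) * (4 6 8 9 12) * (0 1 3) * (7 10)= (0 1 9 12 4 3)(6 8)(7 10)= [1, 9, 2, 0, 3, 5, 8, 10, 6, 12, 7, 11, 4]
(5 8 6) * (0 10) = (0 10)(5 8 6) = [10, 1, 2, 3, 4, 8, 5, 7, 6, 9, 0]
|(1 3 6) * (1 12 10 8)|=|(1 3 6 12 10 8)|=6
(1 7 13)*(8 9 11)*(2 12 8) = (1 7 13)(2 12 8 9 11) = [0, 7, 12, 3, 4, 5, 6, 13, 9, 11, 10, 2, 8, 1]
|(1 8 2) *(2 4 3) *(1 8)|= 4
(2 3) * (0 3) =(0 3 2) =[3, 1, 0, 2]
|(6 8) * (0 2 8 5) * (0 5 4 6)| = 6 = |(0 2 8)(4 6)|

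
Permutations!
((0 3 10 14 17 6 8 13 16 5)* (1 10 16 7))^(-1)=(0 5 16 3)(1 7 13 8 6 17 14 10)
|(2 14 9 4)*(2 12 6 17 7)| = 8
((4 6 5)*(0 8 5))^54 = ((0 8 5 4 6))^54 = (0 6 4 5 8)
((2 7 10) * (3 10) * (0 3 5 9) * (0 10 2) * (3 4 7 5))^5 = ((0 4 7 3 2 5 9 10))^5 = (0 5 7 10 2 4 9 3)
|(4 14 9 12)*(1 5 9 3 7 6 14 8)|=|(1 5 9 12 4 8)(3 7 6 14)|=12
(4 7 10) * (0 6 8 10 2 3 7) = (0 6 8 10 4)(2 3 7) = [6, 1, 3, 7, 0, 5, 8, 2, 10, 9, 4]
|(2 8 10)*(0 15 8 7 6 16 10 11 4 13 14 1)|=40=|(0 15 8 11 4 13 14 1)(2 7 6 16 10)|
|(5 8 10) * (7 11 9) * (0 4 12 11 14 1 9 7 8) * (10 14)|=28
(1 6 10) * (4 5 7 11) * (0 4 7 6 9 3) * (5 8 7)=(0 4 8 7 11 5 6 10 1 9 3)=[4, 9, 2, 0, 8, 6, 10, 11, 7, 3, 1, 5]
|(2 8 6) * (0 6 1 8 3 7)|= 10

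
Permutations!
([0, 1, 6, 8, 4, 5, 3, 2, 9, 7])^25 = [0, 1, 6, 8, 4, 5, 3, 2, 9, 7]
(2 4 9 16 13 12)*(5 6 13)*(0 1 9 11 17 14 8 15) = (0 1 9 16 5 6 13 12 2 4 11 17 14 8 15) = [1, 9, 4, 3, 11, 6, 13, 7, 15, 16, 10, 17, 2, 12, 8, 0, 5, 14]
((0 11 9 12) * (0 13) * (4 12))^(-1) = ((0 11 9 4 12 13))^(-1) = (0 13 12 4 9 11)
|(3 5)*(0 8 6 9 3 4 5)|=|(0 8 6 9 3)(4 5)|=10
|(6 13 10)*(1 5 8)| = |(1 5 8)(6 13 10)| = 3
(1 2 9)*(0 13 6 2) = (0 13 6 2 9 1) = [13, 0, 9, 3, 4, 5, 2, 7, 8, 1, 10, 11, 12, 6]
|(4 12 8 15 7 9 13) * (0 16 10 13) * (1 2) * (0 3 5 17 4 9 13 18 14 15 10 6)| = |(0 16 6)(1 2)(3 5 17 4 12 8 10 18 14 15 7 13 9)| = 78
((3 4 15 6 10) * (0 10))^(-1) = (0 6 15 4 3 10)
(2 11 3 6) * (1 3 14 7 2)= (1 3 6)(2 11 14 7)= [0, 3, 11, 6, 4, 5, 1, 2, 8, 9, 10, 14, 12, 13, 7]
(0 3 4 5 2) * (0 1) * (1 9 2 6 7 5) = (0 3 4 1)(2 9)(5 6 7) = [3, 0, 9, 4, 1, 6, 7, 5, 8, 2]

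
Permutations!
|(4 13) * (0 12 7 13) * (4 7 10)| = 4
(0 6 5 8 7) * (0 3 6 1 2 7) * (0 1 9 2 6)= (0 9 2 7 3)(1 6 5 8)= [9, 6, 7, 0, 4, 8, 5, 3, 1, 2]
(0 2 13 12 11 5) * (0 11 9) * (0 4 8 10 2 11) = [11, 1, 13, 3, 8, 0, 6, 7, 10, 4, 2, 5, 9, 12] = (0 11 5)(2 13 12 9 4 8 10)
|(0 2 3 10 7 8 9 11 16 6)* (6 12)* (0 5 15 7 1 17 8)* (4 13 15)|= 17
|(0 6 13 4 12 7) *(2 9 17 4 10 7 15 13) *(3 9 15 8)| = |(0 6 2 15 13 10 7)(3 9 17 4 12 8)| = 42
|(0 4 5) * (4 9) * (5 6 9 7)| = 3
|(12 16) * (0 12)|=3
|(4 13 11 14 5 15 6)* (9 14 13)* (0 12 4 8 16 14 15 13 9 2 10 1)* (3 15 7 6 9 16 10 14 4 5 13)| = 66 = |(0 12 5 3 15 9 7 6 8 10 1)(2 14 13 11 16 4)|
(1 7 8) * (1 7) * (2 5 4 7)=(2 5 4 7 8)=[0, 1, 5, 3, 7, 4, 6, 8, 2]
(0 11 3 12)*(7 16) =(0 11 3 12)(7 16) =[11, 1, 2, 12, 4, 5, 6, 16, 8, 9, 10, 3, 0, 13, 14, 15, 7]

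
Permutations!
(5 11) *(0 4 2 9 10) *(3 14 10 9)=(0 4 2 3 14 10)(5 11)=[4, 1, 3, 14, 2, 11, 6, 7, 8, 9, 0, 5, 12, 13, 10]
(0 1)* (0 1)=(1)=[0, 1]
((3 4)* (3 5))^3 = ((3 4 5))^3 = (5)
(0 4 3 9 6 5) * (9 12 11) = (0 4 3 12 11 9 6 5) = [4, 1, 2, 12, 3, 0, 5, 7, 8, 6, 10, 9, 11]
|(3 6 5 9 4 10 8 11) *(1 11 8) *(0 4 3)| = |(0 4 10 1 11)(3 6 5 9)| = 20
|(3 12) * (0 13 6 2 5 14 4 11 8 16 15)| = |(0 13 6 2 5 14 4 11 8 16 15)(3 12)| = 22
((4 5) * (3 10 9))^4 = (3 10 9)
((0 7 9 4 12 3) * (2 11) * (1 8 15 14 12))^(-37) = ((0 7 9 4 1 8 15 14 12 3)(2 11))^(-37) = (0 4 15 3 9 8 12 7 1 14)(2 11)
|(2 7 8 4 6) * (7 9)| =6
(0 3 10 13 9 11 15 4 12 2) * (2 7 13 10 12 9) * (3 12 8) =[12, 1, 0, 8, 9, 5, 6, 13, 3, 11, 10, 15, 7, 2, 14, 4] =(0 12 7 13 2)(3 8)(4 9 11 15)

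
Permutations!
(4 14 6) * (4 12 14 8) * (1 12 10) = (1 12 14 6 10)(4 8) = [0, 12, 2, 3, 8, 5, 10, 7, 4, 9, 1, 11, 14, 13, 6]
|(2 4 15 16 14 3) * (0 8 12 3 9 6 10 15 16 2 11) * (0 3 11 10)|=|(0 8 12 11 3 10 15 2 4 16 14 9 6)|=13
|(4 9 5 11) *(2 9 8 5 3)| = |(2 9 3)(4 8 5 11)| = 12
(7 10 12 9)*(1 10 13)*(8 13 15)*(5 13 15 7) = (1 10 12 9 5 13)(8 15) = [0, 10, 2, 3, 4, 13, 6, 7, 15, 5, 12, 11, 9, 1, 14, 8]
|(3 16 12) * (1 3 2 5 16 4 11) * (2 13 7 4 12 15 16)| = 14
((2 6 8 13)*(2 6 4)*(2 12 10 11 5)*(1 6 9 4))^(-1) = ((1 6 8 13 9 4 12 10 11 5 2))^(-1) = (1 2 5 11 10 12 4 9 13 8 6)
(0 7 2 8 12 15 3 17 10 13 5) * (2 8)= (0 7 8 12 15 3 17 10 13 5)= [7, 1, 2, 17, 4, 0, 6, 8, 12, 9, 13, 11, 15, 5, 14, 3, 16, 10]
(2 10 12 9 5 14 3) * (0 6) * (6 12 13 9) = [12, 1, 10, 2, 4, 14, 0, 7, 8, 5, 13, 11, 6, 9, 3] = (0 12 6)(2 10 13 9 5 14 3)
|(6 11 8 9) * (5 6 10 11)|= |(5 6)(8 9 10 11)|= 4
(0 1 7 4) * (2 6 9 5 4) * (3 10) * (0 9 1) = (1 7 2 6)(3 10)(4 9 5) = [0, 7, 6, 10, 9, 4, 1, 2, 8, 5, 3]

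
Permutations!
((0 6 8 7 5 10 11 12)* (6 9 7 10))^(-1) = ((0 9 7 5 6 8 10 11 12))^(-1) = (0 12 11 10 8 6 5 7 9)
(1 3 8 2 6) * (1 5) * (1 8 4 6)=(1 3 4 6 5 8 2)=[0, 3, 1, 4, 6, 8, 5, 7, 2]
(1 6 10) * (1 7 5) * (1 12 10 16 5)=(1 6 16 5 12 10 7)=[0, 6, 2, 3, 4, 12, 16, 1, 8, 9, 7, 11, 10, 13, 14, 15, 5]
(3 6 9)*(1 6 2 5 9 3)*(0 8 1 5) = (0 8 1 6 3 2)(5 9) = [8, 6, 0, 2, 4, 9, 3, 7, 1, 5]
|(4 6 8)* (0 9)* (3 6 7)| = 10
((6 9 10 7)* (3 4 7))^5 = (3 10 9 6 7 4)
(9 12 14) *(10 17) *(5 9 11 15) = (5 9 12 14 11 15)(10 17) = [0, 1, 2, 3, 4, 9, 6, 7, 8, 12, 17, 15, 14, 13, 11, 5, 16, 10]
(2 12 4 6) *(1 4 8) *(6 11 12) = (1 4 11 12 8)(2 6) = [0, 4, 6, 3, 11, 5, 2, 7, 1, 9, 10, 12, 8]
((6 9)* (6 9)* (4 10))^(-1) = (4 10)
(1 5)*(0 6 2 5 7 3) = (0 6 2 5 1 7 3) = [6, 7, 5, 0, 4, 1, 2, 3]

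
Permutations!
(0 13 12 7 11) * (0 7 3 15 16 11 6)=(0 13 12 3 15 16 11 7 6)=[13, 1, 2, 15, 4, 5, 0, 6, 8, 9, 10, 7, 3, 12, 14, 16, 11]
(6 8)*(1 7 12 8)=(1 7 12 8 6)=[0, 7, 2, 3, 4, 5, 1, 12, 6, 9, 10, 11, 8]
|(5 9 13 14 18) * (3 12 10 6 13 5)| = 14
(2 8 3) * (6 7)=(2 8 3)(6 7)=[0, 1, 8, 2, 4, 5, 7, 6, 3]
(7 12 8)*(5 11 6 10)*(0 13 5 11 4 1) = (0 13 5 4 1)(6 10 11)(7 12 8) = [13, 0, 2, 3, 1, 4, 10, 12, 7, 9, 11, 6, 8, 5]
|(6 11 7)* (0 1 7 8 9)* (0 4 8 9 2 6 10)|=12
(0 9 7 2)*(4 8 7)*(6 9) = [6, 1, 0, 3, 8, 5, 9, 2, 7, 4] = (0 6 9 4 8 7 2)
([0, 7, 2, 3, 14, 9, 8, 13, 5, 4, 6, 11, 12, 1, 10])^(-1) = [0, 13, 2, 3, 9, 8, 10, 1, 6, 5, 14, 11, 12, 7, 4]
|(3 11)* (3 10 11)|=2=|(10 11)|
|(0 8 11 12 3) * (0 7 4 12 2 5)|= |(0 8 11 2 5)(3 7 4 12)|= 20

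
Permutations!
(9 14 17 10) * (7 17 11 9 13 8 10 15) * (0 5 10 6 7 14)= [5, 1, 2, 3, 4, 10, 7, 17, 6, 0, 13, 9, 12, 8, 11, 14, 16, 15]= (0 5 10 13 8 6 7 17 15 14 11 9)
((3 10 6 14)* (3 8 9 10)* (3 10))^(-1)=(3 9 8 14 6 10)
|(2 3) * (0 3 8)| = |(0 3 2 8)| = 4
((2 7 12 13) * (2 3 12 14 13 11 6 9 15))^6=((2 7 14 13 3 12 11 6 9 15))^6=(2 11 14 9 3)(6 13 15 12 7)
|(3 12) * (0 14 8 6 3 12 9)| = |(0 14 8 6 3 9)| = 6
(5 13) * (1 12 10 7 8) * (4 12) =[0, 4, 2, 3, 12, 13, 6, 8, 1, 9, 7, 11, 10, 5] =(1 4 12 10 7 8)(5 13)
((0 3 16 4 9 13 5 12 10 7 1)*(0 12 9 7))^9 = ((0 3 16 4 7 1 12 10)(5 9 13))^9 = (0 3 16 4 7 1 12 10)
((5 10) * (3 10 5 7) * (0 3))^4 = ((0 3 10 7))^4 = (10)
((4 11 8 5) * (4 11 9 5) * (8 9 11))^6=((4 11 9 5 8))^6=(4 11 9 5 8)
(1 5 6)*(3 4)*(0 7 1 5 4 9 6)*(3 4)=(0 7 1 3 9 6 5)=[7, 3, 2, 9, 4, 0, 5, 1, 8, 6]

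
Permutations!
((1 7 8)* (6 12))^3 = ((1 7 8)(6 12))^3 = (6 12)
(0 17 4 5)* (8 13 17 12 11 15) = (0 12 11 15 8 13 17 4 5) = [12, 1, 2, 3, 5, 0, 6, 7, 13, 9, 10, 15, 11, 17, 14, 8, 16, 4]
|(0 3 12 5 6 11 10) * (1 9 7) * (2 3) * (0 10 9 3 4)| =|(0 2 4)(1 3 12 5 6 11 9 7)| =24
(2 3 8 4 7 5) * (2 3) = [0, 1, 2, 8, 7, 3, 6, 5, 4] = (3 8 4 7 5)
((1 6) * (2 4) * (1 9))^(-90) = ((1 6 9)(2 4))^(-90) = (9)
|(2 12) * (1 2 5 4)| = 5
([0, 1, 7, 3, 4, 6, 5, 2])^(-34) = (7)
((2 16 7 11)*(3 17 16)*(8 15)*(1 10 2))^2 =((1 10 2 3 17 16 7 11)(8 15))^2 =(1 2 17 7)(3 16 11 10)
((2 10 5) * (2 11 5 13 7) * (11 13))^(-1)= ((2 10 11 5 13 7))^(-1)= (2 7 13 5 11 10)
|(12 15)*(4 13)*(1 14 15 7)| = |(1 14 15 12 7)(4 13)| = 10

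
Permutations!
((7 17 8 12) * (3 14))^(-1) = (3 14)(7 12 8 17)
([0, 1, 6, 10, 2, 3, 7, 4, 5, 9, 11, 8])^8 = (3 8 10 5 11)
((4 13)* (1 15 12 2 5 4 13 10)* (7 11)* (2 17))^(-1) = (1 10 4 5 2 17 12 15)(7 11)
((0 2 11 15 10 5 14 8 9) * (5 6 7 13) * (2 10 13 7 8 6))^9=(0 8 14 13 11 10 9 6 5 15 2)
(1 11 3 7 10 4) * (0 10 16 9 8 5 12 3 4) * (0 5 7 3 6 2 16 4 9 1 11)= (0 10 5 12 6 2 16 1)(4 11 9 8 7)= [10, 0, 16, 3, 11, 12, 2, 4, 7, 8, 5, 9, 6, 13, 14, 15, 1]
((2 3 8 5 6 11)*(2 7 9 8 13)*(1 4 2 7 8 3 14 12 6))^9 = ((1 4 2 14 12 6 11 8 5)(3 13 7 9))^9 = (14)(3 13 7 9)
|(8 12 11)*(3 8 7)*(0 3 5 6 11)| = 4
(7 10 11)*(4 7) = (4 7 10 11) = [0, 1, 2, 3, 7, 5, 6, 10, 8, 9, 11, 4]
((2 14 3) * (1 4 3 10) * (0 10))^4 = (0 3 10 2 1 14 4)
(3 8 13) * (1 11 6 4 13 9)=[0, 11, 2, 8, 13, 5, 4, 7, 9, 1, 10, 6, 12, 3]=(1 11 6 4 13 3 8 9)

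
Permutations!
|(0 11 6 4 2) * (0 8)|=|(0 11 6 4 2 8)|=6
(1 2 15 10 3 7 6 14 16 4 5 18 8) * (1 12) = (1 2 15 10 3 7 6 14 16 4 5 18 8 12) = [0, 2, 15, 7, 5, 18, 14, 6, 12, 9, 3, 11, 1, 13, 16, 10, 4, 17, 8]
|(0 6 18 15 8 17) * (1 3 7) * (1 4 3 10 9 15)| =9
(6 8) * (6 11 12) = (6 8 11 12) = [0, 1, 2, 3, 4, 5, 8, 7, 11, 9, 10, 12, 6]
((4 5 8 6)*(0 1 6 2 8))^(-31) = (0 5 4 6 1)(2 8)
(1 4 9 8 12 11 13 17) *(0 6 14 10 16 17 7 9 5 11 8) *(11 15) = (0 6 14 10 16 17 1 4 5 15 11 13 7 9)(8 12) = [6, 4, 2, 3, 5, 15, 14, 9, 12, 0, 16, 13, 8, 7, 10, 11, 17, 1]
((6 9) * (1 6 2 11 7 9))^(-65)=(1 6)(2 9 7 11)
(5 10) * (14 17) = (5 10)(14 17) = [0, 1, 2, 3, 4, 10, 6, 7, 8, 9, 5, 11, 12, 13, 17, 15, 16, 14]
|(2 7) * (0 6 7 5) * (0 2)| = 6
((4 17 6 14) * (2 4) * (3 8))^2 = (2 17 14 4 6)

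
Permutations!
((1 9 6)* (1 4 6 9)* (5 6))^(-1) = (9)(4 6 5)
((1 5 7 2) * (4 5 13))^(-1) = ((1 13 4 5 7 2))^(-1) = (1 2 7 5 4 13)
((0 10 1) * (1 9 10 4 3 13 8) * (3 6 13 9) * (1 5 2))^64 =(13)(3 9 10)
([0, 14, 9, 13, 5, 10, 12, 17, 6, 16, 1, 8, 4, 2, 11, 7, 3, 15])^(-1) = [0, 10, 13, 16, 12, 4, 8, 15, 11, 2, 5, 14, 6, 3, 1, 17, 9, 7]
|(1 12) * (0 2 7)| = 6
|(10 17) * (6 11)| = 2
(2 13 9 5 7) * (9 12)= [0, 1, 13, 3, 4, 7, 6, 2, 8, 5, 10, 11, 9, 12]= (2 13 12 9 5 7)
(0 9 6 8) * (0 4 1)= [9, 0, 2, 3, 1, 5, 8, 7, 4, 6]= (0 9 6 8 4 1)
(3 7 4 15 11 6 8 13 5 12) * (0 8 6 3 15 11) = (0 8 13 5 12 15)(3 7 4 11) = [8, 1, 2, 7, 11, 12, 6, 4, 13, 9, 10, 3, 15, 5, 14, 0]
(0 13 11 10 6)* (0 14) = (0 13 11 10 6 14) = [13, 1, 2, 3, 4, 5, 14, 7, 8, 9, 6, 10, 12, 11, 0]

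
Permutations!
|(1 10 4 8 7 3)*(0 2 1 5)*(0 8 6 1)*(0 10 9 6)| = 12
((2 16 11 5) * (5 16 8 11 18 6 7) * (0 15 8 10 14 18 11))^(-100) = ((0 15 8)(2 10 14 18 6 7 5)(11 16))^(-100) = (0 8 15)(2 7 18 10 5 6 14)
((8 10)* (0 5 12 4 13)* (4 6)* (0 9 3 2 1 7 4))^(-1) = (0 6 12 5)(1 2 3 9 13 4 7)(8 10)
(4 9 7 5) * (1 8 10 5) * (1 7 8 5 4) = (1 5)(4 9 8 10) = [0, 5, 2, 3, 9, 1, 6, 7, 10, 8, 4]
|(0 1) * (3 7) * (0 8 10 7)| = |(0 1 8 10 7 3)| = 6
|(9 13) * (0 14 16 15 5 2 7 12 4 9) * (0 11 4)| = 8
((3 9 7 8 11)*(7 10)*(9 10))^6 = ((3 10 7 8 11))^6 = (3 10 7 8 11)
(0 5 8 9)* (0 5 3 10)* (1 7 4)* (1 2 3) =(0 1 7 4 2 3 10)(5 8 9) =[1, 7, 3, 10, 2, 8, 6, 4, 9, 5, 0]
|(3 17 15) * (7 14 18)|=3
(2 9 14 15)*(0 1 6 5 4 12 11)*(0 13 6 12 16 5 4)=(0 1 12 11 13 6 4 16 5)(2 9 14 15)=[1, 12, 9, 3, 16, 0, 4, 7, 8, 14, 10, 13, 11, 6, 15, 2, 5]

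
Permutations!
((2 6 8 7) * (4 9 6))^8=((2 4 9 6 8 7))^8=(2 9 8)(4 6 7)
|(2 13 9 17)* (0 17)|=5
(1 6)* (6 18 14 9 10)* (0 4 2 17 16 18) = (0 4 2 17 16 18 14 9 10 6 1) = [4, 0, 17, 3, 2, 5, 1, 7, 8, 10, 6, 11, 12, 13, 9, 15, 18, 16, 14]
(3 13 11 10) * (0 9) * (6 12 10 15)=[9, 1, 2, 13, 4, 5, 12, 7, 8, 0, 3, 15, 10, 11, 14, 6]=(0 9)(3 13 11 15 6 12 10)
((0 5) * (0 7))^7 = (0 5 7)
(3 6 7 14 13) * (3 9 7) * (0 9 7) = (0 9)(3 6)(7 14 13) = [9, 1, 2, 6, 4, 5, 3, 14, 8, 0, 10, 11, 12, 7, 13]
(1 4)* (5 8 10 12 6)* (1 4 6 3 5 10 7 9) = (1 6 10 12 3 5 8 7 9) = [0, 6, 2, 5, 4, 8, 10, 9, 7, 1, 12, 11, 3]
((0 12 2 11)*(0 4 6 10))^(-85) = ((0 12 2 11 4 6 10))^(-85) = (0 10 6 4 11 2 12)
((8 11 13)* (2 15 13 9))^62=(2 13 11)(8 9 15)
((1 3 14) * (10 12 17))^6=(17)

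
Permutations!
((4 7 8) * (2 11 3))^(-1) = (2 3 11)(4 8 7)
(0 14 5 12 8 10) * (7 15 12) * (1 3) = (0 14 5 7 15 12 8 10)(1 3) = [14, 3, 2, 1, 4, 7, 6, 15, 10, 9, 0, 11, 8, 13, 5, 12]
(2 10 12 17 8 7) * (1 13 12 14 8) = (1 13 12 17)(2 10 14 8 7) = [0, 13, 10, 3, 4, 5, 6, 2, 7, 9, 14, 11, 17, 12, 8, 15, 16, 1]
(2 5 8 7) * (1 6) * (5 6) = (1 5 8 7 2 6) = [0, 5, 6, 3, 4, 8, 1, 2, 7]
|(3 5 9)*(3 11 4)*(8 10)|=10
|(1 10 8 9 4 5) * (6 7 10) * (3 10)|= 9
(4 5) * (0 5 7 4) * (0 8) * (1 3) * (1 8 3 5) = (0 1 5 3 8)(4 7) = [1, 5, 2, 8, 7, 3, 6, 4, 0]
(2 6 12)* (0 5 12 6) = (0 5 12 2) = [5, 1, 0, 3, 4, 12, 6, 7, 8, 9, 10, 11, 2]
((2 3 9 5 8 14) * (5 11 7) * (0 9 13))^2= (0 11 5 14 3)(2 13 9 7 8)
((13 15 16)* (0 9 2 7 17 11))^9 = (0 7)(2 11)(9 17)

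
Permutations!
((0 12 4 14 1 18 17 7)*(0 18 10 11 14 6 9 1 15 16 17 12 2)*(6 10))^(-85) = ((0 2)(1 6 9)(4 10 11 14 15 16 17 7 18 12))^(-85) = (0 2)(1 9 6)(4 16)(7 11)(10 17)(12 15)(14 18)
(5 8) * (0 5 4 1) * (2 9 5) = (0 2 9 5 8 4 1) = [2, 0, 9, 3, 1, 8, 6, 7, 4, 5]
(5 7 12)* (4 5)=(4 5 7 12)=[0, 1, 2, 3, 5, 7, 6, 12, 8, 9, 10, 11, 4]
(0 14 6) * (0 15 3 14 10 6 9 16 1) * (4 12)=[10, 0, 2, 14, 12, 5, 15, 7, 8, 16, 6, 11, 4, 13, 9, 3, 1]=(0 10 6 15 3 14 9 16 1)(4 12)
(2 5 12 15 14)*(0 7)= (0 7)(2 5 12 15 14)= [7, 1, 5, 3, 4, 12, 6, 0, 8, 9, 10, 11, 15, 13, 2, 14]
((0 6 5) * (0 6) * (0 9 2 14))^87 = (0 14 2 9)(5 6)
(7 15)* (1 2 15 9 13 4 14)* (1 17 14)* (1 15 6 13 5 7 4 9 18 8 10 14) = (1 2 6 13 9 5 7 18 8 10 14 17)(4 15) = [0, 2, 6, 3, 15, 7, 13, 18, 10, 5, 14, 11, 12, 9, 17, 4, 16, 1, 8]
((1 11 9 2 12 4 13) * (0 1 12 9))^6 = (13)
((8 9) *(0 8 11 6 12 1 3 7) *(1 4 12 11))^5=(0 7 3 1 9 8)(4 12)(6 11)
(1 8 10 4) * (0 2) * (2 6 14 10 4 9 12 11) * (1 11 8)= (0 6 14 10 9 12 8 4 11 2)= [6, 1, 0, 3, 11, 5, 14, 7, 4, 12, 9, 2, 8, 13, 10]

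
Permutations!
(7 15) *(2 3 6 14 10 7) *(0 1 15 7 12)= (0 1 15 2 3 6 14 10 12)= [1, 15, 3, 6, 4, 5, 14, 7, 8, 9, 12, 11, 0, 13, 10, 2]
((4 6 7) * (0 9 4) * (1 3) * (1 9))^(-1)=(0 7 6 4 9 3 1)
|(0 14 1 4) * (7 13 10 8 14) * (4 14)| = |(0 7 13 10 8 4)(1 14)| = 6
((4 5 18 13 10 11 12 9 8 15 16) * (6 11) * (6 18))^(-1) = (4 16 15 8 9 12 11 6 5)(10 13 18)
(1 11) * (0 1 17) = [1, 11, 2, 3, 4, 5, 6, 7, 8, 9, 10, 17, 12, 13, 14, 15, 16, 0] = (0 1 11 17)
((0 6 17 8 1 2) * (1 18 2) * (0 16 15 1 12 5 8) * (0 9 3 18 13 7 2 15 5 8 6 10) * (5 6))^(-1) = ((0 10)(1 12 8 13 7 2 16 6 17 9 3 18 15))^(-1) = (0 10)(1 15 18 3 9 17 6 16 2 7 13 8 12)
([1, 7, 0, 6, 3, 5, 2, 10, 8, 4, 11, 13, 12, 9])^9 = (0 6 4 13 10 1 2 3 9 11 7)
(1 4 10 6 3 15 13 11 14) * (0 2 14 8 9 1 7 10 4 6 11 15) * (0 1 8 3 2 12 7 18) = (0 12 7 10 11 3 1 6 2 14 18)(8 9)(13 15) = [12, 6, 14, 1, 4, 5, 2, 10, 9, 8, 11, 3, 7, 15, 18, 13, 16, 17, 0]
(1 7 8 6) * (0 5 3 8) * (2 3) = [5, 7, 3, 8, 4, 2, 1, 0, 6] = (0 5 2 3 8 6 1 7)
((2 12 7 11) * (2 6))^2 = ((2 12 7 11 6))^2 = (2 7 6 12 11)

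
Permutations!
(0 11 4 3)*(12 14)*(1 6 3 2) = [11, 6, 1, 0, 2, 5, 3, 7, 8, 9, 10, 4, 14, 13, 12] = (0 11 4 2 1 6 3)(12 14)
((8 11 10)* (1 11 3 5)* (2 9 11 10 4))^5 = (2 9 11 4)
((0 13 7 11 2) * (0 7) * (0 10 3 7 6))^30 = ((0 13 10 3 7 11 2 6))^30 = (0 2 7 10)(3 13 6 11)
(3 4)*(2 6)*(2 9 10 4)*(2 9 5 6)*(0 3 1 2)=(0 3 9 10 4 1 2)(5 6)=[3, 2, 0, 9, 1, 6, 5, 7, 8, 10, 4]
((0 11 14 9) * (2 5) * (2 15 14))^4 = (0 15 11 14 2 9 5)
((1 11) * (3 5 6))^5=(1 11)(3 6 5)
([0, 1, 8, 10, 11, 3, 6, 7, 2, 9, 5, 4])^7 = [0, 1, 8, 10, 11, 3, 6, 7, 2, 9, 5, 4]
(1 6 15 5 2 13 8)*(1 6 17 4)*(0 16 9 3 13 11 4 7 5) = [16, 17, 11, 13, 1, 2, 15, 5, 6, 3, 10, 4, 12, 8, 14, 0, 9, 7] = (0 16 9 3 13 8 6 15)(1 17 7 5 2 11 4)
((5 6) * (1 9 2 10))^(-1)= (1 10 2 9)(5 6)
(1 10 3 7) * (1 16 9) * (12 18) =[0, 10, 2, 7, 4, 5, 6, 16, 8, 1, 3, 11, 18, 13, 14, 15, 9, 17, 12] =(1 10 3 7 16 9)(12 18)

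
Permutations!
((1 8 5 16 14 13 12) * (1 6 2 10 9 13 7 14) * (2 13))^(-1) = ((1 8 5 16)(2 10 9)(6 13 12)(7 14))^(-1) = (1 16 5 8)(2 9 10)(6 12 13)(7 14)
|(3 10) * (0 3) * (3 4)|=4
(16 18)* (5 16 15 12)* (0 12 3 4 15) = [12, 1, 2, 4, 15, 16, 6, 7, 8, 9, 10, 11, 5, 13, 14, 3, 18, 17, 0] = (0 12 5 16 18)(3 4 15)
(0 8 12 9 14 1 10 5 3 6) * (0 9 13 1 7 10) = (0 8 12 13 1)(3 6 9 14 7 10 5) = [8, 0, 2, 6, 4, 3, 9, 10, 12, 14, 5, 11, 13, 1, 7]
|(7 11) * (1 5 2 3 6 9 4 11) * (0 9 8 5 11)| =15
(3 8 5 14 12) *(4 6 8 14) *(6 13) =(3 14 12)(4 13 6 8 5) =[0, 1, 2, 14, 13, 4, 8, 7, 5, 9, 10, 11, 3, 6, 12]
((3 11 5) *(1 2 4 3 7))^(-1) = (1 7 5 11 3 4 2) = ((1 2 4 3 11 5 7))^(-1)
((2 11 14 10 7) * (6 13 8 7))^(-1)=((2 11 14 10 6 13 8 7))^(-1)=(2 7 8 13 6 10 14 11)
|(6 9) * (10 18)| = 2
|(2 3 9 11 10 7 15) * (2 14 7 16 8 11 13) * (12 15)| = 4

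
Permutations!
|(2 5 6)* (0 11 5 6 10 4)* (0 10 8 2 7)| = |(0 11 5 8 2 6 7)(4 10)| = 14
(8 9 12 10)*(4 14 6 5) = (4 14 6 5)(8 9 12 10) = [0, 1, 2, 3, 14, 4, 5, 7, 9, 12, 8, 11, 10, 13, 6]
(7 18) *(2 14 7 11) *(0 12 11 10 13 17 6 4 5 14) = (0 12 11 2)(4 5 14 7 18 10 13 17 6) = [12, 1, 0, 3, 5, 14, 4, 18, 8, 9, 13, 2, 11, 17, 7, 15, 16, 6, 10]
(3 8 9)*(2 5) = [0, 1, 5, 8, 4, 2, 6, 7, 9, 3] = (2 5)(3 8 9)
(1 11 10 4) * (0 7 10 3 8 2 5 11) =(0 7 10 4 1)(2 5 11 3 8) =[7, 0, 5, 8, 1, 11, 6, 10, 2, 9, 4, 3]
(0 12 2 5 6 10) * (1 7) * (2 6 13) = (0 12 6 10)(1 7)(2 5 13) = [12, 7, 5, 3, 4, 13, 10, 1, 8, 9, 0, 11, 6, 2]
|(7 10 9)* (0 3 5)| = |(0 3 5)(7 10 9)| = 3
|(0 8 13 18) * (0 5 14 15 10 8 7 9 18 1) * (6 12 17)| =33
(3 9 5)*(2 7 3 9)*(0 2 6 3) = (0 2 7)(3 6)(5 9) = [2, 1, 7, 6, 4, 9, 3, 0, 8, 5]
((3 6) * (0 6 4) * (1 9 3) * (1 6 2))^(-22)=(0 1 3)(2 9 4)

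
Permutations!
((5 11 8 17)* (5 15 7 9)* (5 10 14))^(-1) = ((5 11 8 17 15 7 9 10 14))^(-1) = (5 14 10 9 7 15 17 8 11)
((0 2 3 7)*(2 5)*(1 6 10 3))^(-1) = (0 7 3 10 6 1 2 5)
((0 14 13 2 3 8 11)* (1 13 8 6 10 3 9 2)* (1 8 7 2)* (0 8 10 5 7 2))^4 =((0 14 2 9 1 13 10 3 6 5 7)(8 11))^4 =(0 1 6 14 13 5 2 10 7 9 3)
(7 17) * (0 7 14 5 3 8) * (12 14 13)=(0 7 17 13 12 14 5 3 8)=[7, 1, 2, 8, 4, 3, 6, 17, 0, 9, 10, 11, 14, 12, 5, 15, 16, 13]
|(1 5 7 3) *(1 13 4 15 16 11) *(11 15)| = |(1 5 7 3 13 4 11)(15 16)| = 14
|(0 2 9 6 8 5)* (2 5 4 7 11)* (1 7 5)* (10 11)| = |(0 1 7 10 11 2 9 6 8 4 5)| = 11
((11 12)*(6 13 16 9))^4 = ((6 13 16 9)(11 12))^4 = (16)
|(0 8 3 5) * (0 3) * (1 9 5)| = |(0 8)(1 9 5 3)| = 4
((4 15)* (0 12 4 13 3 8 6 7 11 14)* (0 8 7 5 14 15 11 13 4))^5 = (0 12)(3 13 7)(4 15 11)(5 14 8 6)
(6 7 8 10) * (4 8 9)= (4 8 10 6 7 9)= [0, 1, 2, 3, 8, 5, 7, 9, 10, 4, 6]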